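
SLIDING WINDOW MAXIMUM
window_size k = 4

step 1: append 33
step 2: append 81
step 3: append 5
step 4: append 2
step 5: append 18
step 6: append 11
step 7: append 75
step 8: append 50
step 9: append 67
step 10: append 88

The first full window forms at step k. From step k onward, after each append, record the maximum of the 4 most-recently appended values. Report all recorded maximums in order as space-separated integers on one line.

step 1: append 33 -> window=[33] (not full yet)
step 2: append 81 -> window=[33, 81] (not full yet)
step 3: append 5 -> window=[33, 81, 5] (not full yet)
step 4: append 2 -> window=[33, 81, 5, 2] -> max=81
step 5: append 18 -> window=[81, 5, 2, 18] -> max=81
step 6: append 11 -> window=[5, 2, 18, 11] -> max=18
step 7: append 75 -> window=[2, 18, 11, 75] -> max=75
step 8: append 50 -> window=[18, 11, 75, 50] -> max=75
step 9: append 67 -> window=[11, 75, 50, 67] -> max=75
step 10: append 88 -> window=[75, 50, 67, 88] -> max=88

Answer: 81 81 18 75 75 75 88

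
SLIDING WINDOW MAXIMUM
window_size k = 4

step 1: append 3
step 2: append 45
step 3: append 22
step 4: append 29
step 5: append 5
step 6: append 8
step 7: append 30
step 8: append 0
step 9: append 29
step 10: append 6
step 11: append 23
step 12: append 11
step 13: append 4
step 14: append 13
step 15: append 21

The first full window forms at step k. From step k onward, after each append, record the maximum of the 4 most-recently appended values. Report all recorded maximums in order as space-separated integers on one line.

Answer: 45 45 29 30 30 30 30 29 29 23 23 21

Derivation:
step 1: append 3 -> window=[3] (not full yet)
step 2: append 45 -> window=[3, 45] (not full yet)
step 3: append 22 -> window=[3, 45, 22] (not full yet)
step 4: append 29 -> window=[3, 45, 22, 29] -> max=45
step 5: append 5 -> window=[45, 22, 29, 5] -> max=45
step 6: append 8 -> window=[22, 29, 5, 8] -> max=29
step 7: append 30 -> window=[29, 5, 8, 30] -> max=30
step 8: append 0 -> window=[5, 8, 30, 0] -> max=30
step 9: append 29 -> window=[8, 30, 0, 29] -> max=30
step 10: append 6 -> window=[30, 0, 29, 6] -> max=30
step 11: append 23 -> window=[0, 29, 6, 23] -> max=29
step 12: append 11 -> window=[29, 6, 23, 11] -> max=29
step 13: append 4 -> window=[6, 23, 11, 4] -> max=23
step 14: append 13 -> window=[23, 11, 4, 13] -> max=23
step 15: append 21 -> window=[11, 4, 13, 21] -> max=21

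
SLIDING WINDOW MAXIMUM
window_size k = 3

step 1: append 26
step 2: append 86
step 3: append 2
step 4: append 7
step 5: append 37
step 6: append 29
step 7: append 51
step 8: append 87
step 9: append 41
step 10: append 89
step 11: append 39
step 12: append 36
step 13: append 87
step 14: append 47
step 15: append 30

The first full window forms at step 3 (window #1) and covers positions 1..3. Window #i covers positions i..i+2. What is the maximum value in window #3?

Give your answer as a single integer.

Answer: 37

Derivation:
step 1: append 26 -> window=[26] (not full yet)
step 2: append 86 -> window=[26, 86] (not full yet)
step 3: append 2 -> window=[26, 86, 2] -> max=86
step 4: append 7 -> window=[86, 2, 7] -> max=86
step 5: append 37 -> window=[2, 7, 37] -> max=37
Window #3 max = 37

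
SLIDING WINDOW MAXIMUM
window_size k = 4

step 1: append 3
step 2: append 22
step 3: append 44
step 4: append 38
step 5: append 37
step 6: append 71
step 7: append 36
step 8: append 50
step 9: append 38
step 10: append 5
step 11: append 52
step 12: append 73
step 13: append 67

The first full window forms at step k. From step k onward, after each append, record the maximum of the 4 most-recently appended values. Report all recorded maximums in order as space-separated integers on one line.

step 1: append 3 -> window=[3] (not full yet)
step 2: append 22 -> window=[3, 22] (not full yet)
step 3: append 44 -> window=[3, 22, 44] (not full yet)
step 4: append 38 -> window=[3, 22, 44, 38] -> max=44
step 5: append 37 -> window=[22, 44, 38, 37] -> max=44
step 6: append 71 -> window=[44, 38, 37, 71] -> max=71
step 7: append 36 -> window=[38, 37, 71, 36] -> max=71
step 8: append 50 -> window=[37, 71, 36, 50] -> max=71
step 9: append 38 -> window=[71, 36, 50, 38] -> max=71
step 10: append 5 -> window=[36, 50, 38, 5] -> max=50
step 11: append 52 -> window=[50, 38, 5, 52] -> max=52
step 12: append 73 -> window=[38, 5, 52, 73] -> max=73
step 13: append 67 -> window=[5, 52, 73, 67] -> max=73

Answer: 44 44 71 71 71 71 50 52 73 73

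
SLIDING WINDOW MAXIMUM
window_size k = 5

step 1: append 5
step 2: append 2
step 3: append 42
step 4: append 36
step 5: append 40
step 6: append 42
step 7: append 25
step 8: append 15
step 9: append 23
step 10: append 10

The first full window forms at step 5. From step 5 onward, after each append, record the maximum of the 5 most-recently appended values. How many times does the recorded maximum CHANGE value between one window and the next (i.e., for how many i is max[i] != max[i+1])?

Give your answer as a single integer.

Answer: 0

Derivation:
step 1: append 5 -> window=[5] (not full yet)
step 2: append 2 -> window=[5, 2] (not full yet)
step 3: append 42 -> window=[5, 2, 42] (not full yet)
step 4: append 36 -> window=[5, 2, 42, 36] (not full yet)
step 5: append 40 -> window=[5, 2, 42, 36, 40] -> max=42
step 6: append 42 -> window=[2, 42, 36, 40, 42] -> max=42
step 7: append 25 -> window=[42, 36, 40, 42, 25] -> max=42
step 8: append 15 -> window=[36, 40, 42, 25, 15] -> max=42
step 9: append 23 -> window=[40, 42, 25, 15, 23] -> max=42
step 10: append 10 -> window=[42, 25, 15, 23, 10] -> max=42
Recorded maximums: 42 42 42 42 42 42
Changes between consecutive maximums: 0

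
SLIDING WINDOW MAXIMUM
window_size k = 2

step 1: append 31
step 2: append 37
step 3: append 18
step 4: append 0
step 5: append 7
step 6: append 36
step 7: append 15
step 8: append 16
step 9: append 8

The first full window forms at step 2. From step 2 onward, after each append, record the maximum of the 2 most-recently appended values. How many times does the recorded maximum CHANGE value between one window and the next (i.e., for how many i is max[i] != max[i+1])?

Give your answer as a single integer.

step 1: append 31 -> window=[31] (not full yet)
step 2: append 37 -> window=[31, 37] -> max=37
step 3: append 18 -> window=[37, 18] -> max=37
step 4: append 0 -> window=[18, 0] -> max=18
step 5: append 7 -> window=[0, 7] -> max=7
step 6: append 36 -> window=[7, 36] -> max=36
step 7: append 15 -> window=[36, 15] -> max=36
step 8: append 16 -> window=[15, 16] -> max=16
step 9: append 8 -> window=[16, 8] -> max=16
Recorded maximums: 37 37 18 7 36 36 16 16
Changes between consecutive maximums: 4

Answer: 4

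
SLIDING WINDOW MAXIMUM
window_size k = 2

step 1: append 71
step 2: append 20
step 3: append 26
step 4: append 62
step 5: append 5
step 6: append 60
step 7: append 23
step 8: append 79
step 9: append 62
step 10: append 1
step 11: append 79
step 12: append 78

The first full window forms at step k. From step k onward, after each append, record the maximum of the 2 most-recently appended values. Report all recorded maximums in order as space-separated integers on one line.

Answer: 71 26 62 62 60 60 79 79 62 79 79

Derivation:
step 1: append 71 -> window=[71] (not full yet)
step 2: append 20 -> window=[71, 20] -> max=71
step 3: append 26 -> window=[20, 26] -> max=26
step 4: append 62 -> window=[26, 62] -> max=62
step 5: append 5 -> window=[62, 5] -> max=62
step 6: append 60 -> window=[5, 60] -> max=60
step 7: append 23 -> window=[60, 23] -> max=60
step 8: append 79 -> window=[23, 79] -> max=79
step 9: append 62 -> window=[79, 62] -> max=79
step 10: append 1 -> window=[62, 1] -> max=62
step 11: append 79 -> window=[1, 79] -> max=79
step 12: append 78 -> window=[79, 78] -> max=79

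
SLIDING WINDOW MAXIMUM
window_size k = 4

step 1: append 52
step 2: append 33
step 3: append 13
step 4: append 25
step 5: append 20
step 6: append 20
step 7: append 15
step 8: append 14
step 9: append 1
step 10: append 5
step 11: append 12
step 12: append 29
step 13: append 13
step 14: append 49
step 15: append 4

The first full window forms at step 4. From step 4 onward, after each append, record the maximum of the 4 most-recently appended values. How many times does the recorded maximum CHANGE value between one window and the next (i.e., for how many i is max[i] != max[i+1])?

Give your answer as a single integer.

Answer: 7

Derivation:
step 1: append 52 -> window=[52] (not full yet)
step 2: append 33 -> window=[52, 33] (not full yet)
step 3: append 13 -> window=[52, 33, 13] (not full yet)
step 4: append 25 -> window=[52, 33, 13, 25] -> max=52
step 5: append 20 -> window=[33, 13, 25, 20] -> max=33
step 6: append 20 -> window=[13, 25, 20, 20] -> max=25
step 7: append 15 -> window=[25, 20, 20, 15] -> max=25
step 8: append 14 -> window=[20, 20, 15, 14] -> max=20
step 9: append 1 -> window=[20, 15, 14, 1] -> max=20
step 10: append 5 -> window=[15, 14, 1, 5] -> max=15
step 11: append 12 -> window=[14, 1, 5, 12] -> max=14
step 12: append 29 -> window=[1, 5, 12, 29] -> max=29
step 13: append 13 -> window=[5, 12, 29, 13] -> max=29
step 14: append 49 -> window=[12, 29, 13, 49] -> max=49
step 15: append 4 -> window=[29, 13, 49, 4] -> max=49
Recorded maximums: 52 33 25 25 20 20 15 14 29 29 49 49
Changes between consecutive maximums: 7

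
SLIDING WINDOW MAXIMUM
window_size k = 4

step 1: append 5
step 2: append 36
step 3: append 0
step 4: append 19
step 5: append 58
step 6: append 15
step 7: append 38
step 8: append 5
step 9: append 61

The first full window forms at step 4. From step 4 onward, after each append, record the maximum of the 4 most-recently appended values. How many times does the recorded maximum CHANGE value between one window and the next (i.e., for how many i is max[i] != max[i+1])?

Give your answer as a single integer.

Answer: 2

Derivation:
step 1: append 5 -> window=[5] (not full yet)
step 2: append 36 -> window=[5, 36] (not full yet)
step 3: append 0 -> window=[5, 36, 0] (not full yet)
step 4: append 19 -> window=[5, 36, 0, 19] -> max=36
step 5: append 58 -> window=[36, 0, 19, 58] -> max=58
step 6: append 15 -> window=[0, 19, 58, 15] -> max=58
step 7: append 38 -> window=[19, 58, 15, 38] -> max=58
step 8: append 5 -> window=[58, 15, 38, 5] -> max=58
step 9: append 61 -> window=[15, 38, 5, 61] -> max=61
Recorded maximums: 36 58 58 58 58 61
Changes between consecutive maximums: 2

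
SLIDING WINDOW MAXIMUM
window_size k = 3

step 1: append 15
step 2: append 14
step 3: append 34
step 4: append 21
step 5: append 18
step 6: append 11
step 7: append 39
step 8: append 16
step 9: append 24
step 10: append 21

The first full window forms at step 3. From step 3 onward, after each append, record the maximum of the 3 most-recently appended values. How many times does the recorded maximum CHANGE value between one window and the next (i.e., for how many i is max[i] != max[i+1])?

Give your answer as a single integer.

Answer: 3

Derivation:
step 1: append 15 -> window=[15] (not full yet)
step 2: append 14 -> window=[15, 14] (not full yet)
step 3: append 34 -> window=[15, 14, 34] -> max=34
step 4: append 21 -> window=[14, 34, 21] -> max=34
step 5: append 18 -> window=[34, 21, 18] -> max=34
step 6: append 11 -> window=[21, 18, 11] -> max=21
step 7: append 39 -> window=[18, 11, 39] -> max=39
step 8: append 16 -> window=[11, 39, 16] -> max=39
step 9: append 24 -> window=[39, 16, 24] -> max=39
step 10: append 21 -> window=[16, 24, 21] -> max=24
Recorded maximums: 34 34 34 21 39 39 39 24
Changes between consecutive maximums: 3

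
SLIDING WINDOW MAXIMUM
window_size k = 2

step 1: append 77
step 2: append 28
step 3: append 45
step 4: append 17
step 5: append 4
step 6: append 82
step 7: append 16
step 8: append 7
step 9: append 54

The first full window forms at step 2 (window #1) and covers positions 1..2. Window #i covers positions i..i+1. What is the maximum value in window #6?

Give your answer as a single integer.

step 1: append 77 -> window=[77] (not full yet)
step 2: append 28 -> window=[77, 28] -> max=77
step 3: append 45 -> window=[28, 45] -> max=45
step 4: append 17 -> window=[45, 17] -> max=45
step 5: append 4 -> window=[17, 4] -> max=17
step 6: append 82 -> window=[4, 82] -> max=82
step 7: append 16 -> window=[82, 16] -> max=82
Window #6 max = 82

Answer: 82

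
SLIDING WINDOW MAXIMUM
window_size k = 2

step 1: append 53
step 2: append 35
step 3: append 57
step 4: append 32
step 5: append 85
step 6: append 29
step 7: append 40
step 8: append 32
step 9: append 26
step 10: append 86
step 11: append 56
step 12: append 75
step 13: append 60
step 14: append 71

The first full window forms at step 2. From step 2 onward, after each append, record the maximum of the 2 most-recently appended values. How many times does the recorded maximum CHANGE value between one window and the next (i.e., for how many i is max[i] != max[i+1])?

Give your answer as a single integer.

step 1: append 53 -> window=[53] (not full yet)
step 2: append 35 -> window=[53, 35] -> max=53
step 3: append 57 -> window=[35, 57] -> max=57
step 4: append 32 -> window=[57, 32] -> max=57
step 5: append 85 -> window=[32, 85] -> max=85
step 6: append 29 -> window=[85, 29] -> max=85
step 7: append 40 -> window=[29, 40] -> max=40
step 8: append 32 -> window=[40, 32] -> max=40
step 9: append 26 -> window=[32, 26] -> max=32
step 10: append 86 -> window=[26, 86] -> max=86
step 11: append 56 -> window=[86, 56] -> max=86
step 12: append 75 -> window=[56, 75] -> max=75
step 13: append 60 -> window=[75, 60] -> max=75
step 14: append 71 -> window=[60, 71] -> max=71
Recorded maximums: 53 57 57 85 85 40 40 32 86 86 75 75 71
Changes between consecutive maximums: 7

Answer: 7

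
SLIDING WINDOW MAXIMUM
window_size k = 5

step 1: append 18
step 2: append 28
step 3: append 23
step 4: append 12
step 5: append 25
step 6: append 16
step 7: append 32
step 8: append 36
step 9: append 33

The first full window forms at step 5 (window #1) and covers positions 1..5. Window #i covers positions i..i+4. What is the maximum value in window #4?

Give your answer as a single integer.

Answer: 36

Derivation:
step 1: append 18 -> window=[18] (not full yet)
step 2: append 28 -> window=[18, 28] (not full yet)
step 3: append 23 -> window=[18, 28, 23] (not full yet)
step 4: append 12 -> window=[18, 28, 23, 12] (not full yet)
step 5: append 25 -> window=[18, 28, 23, 12, 25] -> max=28
step 6: append 16 -> window=[28, 23, 12, 25, 16] -> max=28
step 7: append 32 -> window=[23, 12, 25, 16, 32] -> max=32
step 8: append 36 -> window=[12, 25, 16, 32, 36] -> max=36
Window #4 max = 36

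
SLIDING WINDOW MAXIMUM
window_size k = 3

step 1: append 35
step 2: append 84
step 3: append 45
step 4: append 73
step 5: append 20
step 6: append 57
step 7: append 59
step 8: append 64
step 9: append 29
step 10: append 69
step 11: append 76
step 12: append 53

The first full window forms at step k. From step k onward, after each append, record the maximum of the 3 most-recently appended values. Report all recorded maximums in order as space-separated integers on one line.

step 1: append 35 -> window=[35] (not full yet)
step 2: append 84 -> window=[35, 84] (not full yet)
step 3: append 45 -> window=[35, 84, 45] -> max=84
step 4: append 73 -> window=[84, 45, 73] -> max=84
step 5: append 20 -> window=[45, 73, 20] -> max=73
step 6: append 57 -> window=[73, 20, 57] -> max=73
step 7: append 59 -> window=[20, 57, 59] -> max=59
step 8: append 64 -> window=[57, 59, 64] -> max=64
step 9: append 29 -> window=[59, 64, 29] -> max=64
step 10: append 69 -> window=[64, 29, 69] -> max=69
step 11: append 76 -> window=[29, 69, 76] -> max=76
step 12: append 53 -> window=[69, 76, 53] -> max=76

Answer: 84 84 73 73 59 64 64 69 76 76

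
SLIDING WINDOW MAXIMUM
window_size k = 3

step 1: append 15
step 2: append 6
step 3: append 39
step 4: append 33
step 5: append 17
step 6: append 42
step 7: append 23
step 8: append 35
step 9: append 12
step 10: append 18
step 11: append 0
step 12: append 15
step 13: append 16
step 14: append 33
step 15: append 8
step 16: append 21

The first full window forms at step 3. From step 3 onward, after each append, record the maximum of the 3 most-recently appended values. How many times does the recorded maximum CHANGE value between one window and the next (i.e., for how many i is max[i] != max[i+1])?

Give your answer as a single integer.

Answer: 5

Derivation:
step 1: append 15 -> window=[15] (not full yet)
step 2: append 6 -> window=[15, 6] (not full yet)
step 3: append 39 -> window=[15, 6, 39] -> max=39
step 4: append 33 -> window=[6, 39, 33] -> max=39
step 5: append 17 -> window=[39, 33, 17] -> max=39
step 6: append 42 -> window=[33, 17, 42] -> max=42
step 7: append 23 -> window=[17, 42, 23] -> max=42
step 8: append 35 -> window=[42, 23, 35] -> max=42
step 9: append 12 -> window=[23, 35, 12] -> max=35
step 10: append 18 -> window=[35, 12, 18] -> max=35
step 11: append 0 -> window=[12, 18, 0] -> max=18
step 12: append 15 -> window=[18, 0, 15] -> max=18
step 13: append 16 -> window=[0, 15, 16] -> max=16
step 14: append 33 -> window=[15, 16, 33] -> max=33
step 15: append 8 -> window=[16, 33, 8] -> max=33
step 16: append 21 -> window=[33, 8, 21] -> max=33
Recorded maximums: 39 39 39 42 42 42 35 35 18 18 16 33 33 33
Changes between consecutive maximums: 5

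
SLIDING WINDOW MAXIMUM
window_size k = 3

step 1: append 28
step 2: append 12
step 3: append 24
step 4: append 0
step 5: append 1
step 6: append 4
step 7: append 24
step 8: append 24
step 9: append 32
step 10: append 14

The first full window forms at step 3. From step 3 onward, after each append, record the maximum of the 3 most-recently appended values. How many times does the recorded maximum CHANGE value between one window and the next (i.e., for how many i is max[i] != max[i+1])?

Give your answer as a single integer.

step 1: append 28 -> window=[28] (not full yet)
step 2: append 12 -> window=[28, 12] (not full yet)
step 3: append 24 -> window=[28, 12, 24] -> max=28
step 4: append 0 -> window=[12, 24, 0] -> max=24
step 5: append 1 -> window=[24, 0, 1] -> max=24
step 6: append 4 -> window=[0, 1, 4] -> max=4
step 7: append 24 -> window=[1, 4, 24] -> max=24
step 8: append 24 -> window=[4, 24, 24] -> max=24
step 9: append 32 -> window=[24, 24, 32] -> max=32
step 10: append 14 -> window=[24, 32, 14] -> max=32
Recorded maximums: 28 24 24 4 24 24 32 32
Changes between consecutive maximums: 4

Answer: 4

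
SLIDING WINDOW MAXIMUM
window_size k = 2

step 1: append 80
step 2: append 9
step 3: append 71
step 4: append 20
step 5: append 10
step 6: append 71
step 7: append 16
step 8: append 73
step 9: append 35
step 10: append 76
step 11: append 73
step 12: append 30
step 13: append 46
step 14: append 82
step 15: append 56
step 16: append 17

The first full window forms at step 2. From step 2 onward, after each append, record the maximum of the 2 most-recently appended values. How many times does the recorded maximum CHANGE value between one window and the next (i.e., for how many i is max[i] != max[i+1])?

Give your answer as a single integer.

step 1: append 80 -> window=[80] (not full yet)
step 2: append 9 -> window=[80, 9] -> max=80
step 3: append 71 -> window=[9, 71] -> max=71
step 4: append 20 -> window=[71, 20] -> max=71
step 5: append 10 -> window=[20, 10] -> max=20
step 6: append 71 -> window=[10, 71] -> max=71
step 7: append 16 -> window=[71, 16] -> max=71
step 8: append 73 -> window=[16, 73] -> max=73
step 9: append 35 -> window=[73, 35] -> max=73
step 10: append 76 -> window=[35, 76] -> max=76
step 11: append 73 -> window=[76, 73] -> max=76
step 12: append 30 -> window=[73, 30] -> max=73
step 13: append 46 -> window=[30, 46] -> max=46
step 14: append 82 -> window=[46, 82] -> max=82
step 15: append 56 -> window=[82, 56] -> max=82
step 16: append 17 -> window=[56, 17] -> max=56
Recorded maximums: 80 71 71 20 71 71 73 73 76 76 73 46 82 82 56
Changes between consecutive maximums: 9

Answer: 9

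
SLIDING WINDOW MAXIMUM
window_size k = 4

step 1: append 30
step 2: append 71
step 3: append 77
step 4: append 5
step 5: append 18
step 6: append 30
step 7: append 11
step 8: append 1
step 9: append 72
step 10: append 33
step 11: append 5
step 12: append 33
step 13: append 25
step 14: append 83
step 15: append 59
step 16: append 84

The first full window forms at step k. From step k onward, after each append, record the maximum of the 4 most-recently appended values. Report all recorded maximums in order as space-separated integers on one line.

step 1: append 30 -> window=[30] (not full yet)
step 2: append 71 -> window=[30, 71] (not full yet)
step 3: append 77 -> window=[30, 71, 77] (not full yet)
step 4: append 5 -> window=[30, 71, 77, 5] -> max=77
step 5: append 18 -> window=[71, 77, 5, 18] -> max=77
step 6: append 30 -> window=[77, 5, 18, 30] -> max=77
step 7: append 11 -> window=[5, 18, 30, 11] -> max=30
step 8: append 1 -> window=[18, 30, 11, 1] -> max=30
step 9: append 72 -> window=[30, 11, 1, 72] -> max=72
step 10: append 33 -> window=[11, 1, 72, 33] -> max=72
step 11: append 5 -> window=[1, 72, 33, 5] -> max=72
step 12: append 33 -> window=[72, 33, 5, 33] -> max=72
step 13: append 25 -> window=[33, 5, 33, 25] -> max=33
step 14: append 83 -> window=[5, 33, 25, 83] -> max=83
step 15: append 59 -> window=[33, 25, 83, 59] -> max=83
step 16: append 84 -> window=[25, 83, 59, 84] -> max=84

Answer: 77 77 77 30 30 72 72 72 72 33 83 83 84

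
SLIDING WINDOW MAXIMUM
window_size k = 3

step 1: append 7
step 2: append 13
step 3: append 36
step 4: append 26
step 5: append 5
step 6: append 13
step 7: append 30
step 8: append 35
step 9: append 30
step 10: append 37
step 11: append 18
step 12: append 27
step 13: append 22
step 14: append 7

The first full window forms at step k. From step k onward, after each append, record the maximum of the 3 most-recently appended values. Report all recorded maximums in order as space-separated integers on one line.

step 1: append 7 -> window=[7] (not full yet)
step 2: append 13 -> window=[7, 13] (not full yet)
step 3: append 36 -> window=[7, 13, 36] -> max=36
step 4: append 26 -> window=[13, 36, 26] -> max=36
step 5: append 5 -> window=[36, 26, 5] -> max=36
step 6: append 13 -> window=[26, 5, 13] -> max=26
step 7: append 30 -> window=[5, 13, 30] -> max=30
step 8: append 35 -> window=[13, 30, 35] -> max=35
step 9: append 30 -> window=[30, 35, 30] -> max=35
step 10: append 37 -> window=[35, 30, 37] -> max=37
step 11: append 18 -> window=[30, 37, 18] -> max=37
step 12: append 27 -> window=[37, 18, 27] -> max=37
step 13: append 22 -> window=[18, 27, 22] -> max=27
step 14: append 7 -> window=[27, 22, 7] -> max=27

Answer: 36 36 36 26 30 35 35 37 37 37 27 27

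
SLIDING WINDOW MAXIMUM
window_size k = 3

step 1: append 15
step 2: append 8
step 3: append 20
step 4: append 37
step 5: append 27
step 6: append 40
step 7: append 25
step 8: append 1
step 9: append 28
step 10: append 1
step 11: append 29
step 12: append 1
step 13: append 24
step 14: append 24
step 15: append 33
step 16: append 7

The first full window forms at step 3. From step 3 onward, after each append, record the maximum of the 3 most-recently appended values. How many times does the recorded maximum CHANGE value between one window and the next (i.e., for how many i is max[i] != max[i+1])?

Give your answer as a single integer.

Answer: 6

Derivation:
step 1: append 15 -> window=[15] (not full yet)
step 2: append 8 -> window=[15, 8] (not full yet)
step 3: append 20 -> window=[15, 8, 20] -> max=20
step 4: append 37 -> window=[8, 20, 37] -> max=37
step 5: append 27 -> window=[20, 37, 27] -> max=37
step 6: append 40 -> window=[37, 27, 40] -> max=40
step 7: append 25 -> window=[27, 40, 25] -> max=40
step 8: append 1 -> window=[40, 25, 1] -> max=40
step 9: append 28 -> window=[25, 1, 28] -> max=28
step 10: append 1 -> window=[1, 28, 1] -> max=28
step 11: append 29 -> window=[28, 1, 29] -> max=29
step 12: append 1 -> window=[1, 29, 1] -> max=29
step 13: append 24 -> window=[29, 1, 24] -> max=29
step 14: append 24 -> window=[1, 24, 24] -> max=24
step 15: append 33 -> window=[24, 24, 33] -> max=33
step 16: append 7 -> window=[24, 33, 7] -> max=33
Recorded maximums: 20 37 37 40 40 40 28 28 29 29 29 24 33 33
Changes between consecutive maximums: 6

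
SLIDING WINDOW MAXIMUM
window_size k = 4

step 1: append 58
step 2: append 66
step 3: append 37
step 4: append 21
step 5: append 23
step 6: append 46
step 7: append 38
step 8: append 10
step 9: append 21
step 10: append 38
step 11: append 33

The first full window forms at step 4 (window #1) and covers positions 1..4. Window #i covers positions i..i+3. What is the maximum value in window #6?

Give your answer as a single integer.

Answer: 46

Derivation:
step 1: append 58 -> window=[58] (not full yet)
step 2: append 66 -> window=[58, 66] (not full yet)
step 3: append 37 -> window=[58, 66, 37] (not full yet)
step 4: append 21 -> window=[58, 66, 37, 21] -> max=66
step 5: append 23 -> window=[66, 37, 21, 23] -> max=66
step 6: append 46 -> window=[37, 21, 23, 46] -> max=46
step 7: append 38 -> window=[21, 23, 46, 38] -> max=46
step 8: append 10 -> window=[23, 46, 38, 10] -> max=46
step 9: append 21 -> window=[46, 38, 10, 21] -> max=46
Window #6 max = 46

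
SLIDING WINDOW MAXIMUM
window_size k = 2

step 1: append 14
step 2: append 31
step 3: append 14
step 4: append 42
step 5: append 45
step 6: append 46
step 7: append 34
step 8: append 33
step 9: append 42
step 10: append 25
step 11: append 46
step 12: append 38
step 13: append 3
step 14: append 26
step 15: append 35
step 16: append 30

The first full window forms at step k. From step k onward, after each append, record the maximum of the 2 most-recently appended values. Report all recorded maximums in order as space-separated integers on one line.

Answer: 31 31 42 45 46 46 34 42 42 46 46 38 26 35 35

Derivation:
step 1: append 14 -> window=[14] (not full yet)
step 2: append 31 -> window=[14, 31] -> max=31
step 3: append 14 -> window=[31, 14] -> max=31
step 4: append 42 -> window=[14, 42] -> max=42
step 5: append 45 -> window=[42, 45] -> max=45
step 6: append 46 -> window=[45, 46] -> max=46
step 7: append 34 -> window=[46, 34] -> max=46
step 8: append 33 -> window=[34, 33] -> max=34
step 9: append 42 -> window=[33, 42] -> max=42
step 10: append 25 -> window=[42, 25] -> max=42
step 11: append 46 -> window=[25, 46] -> max=46
step 12: append 38 -> window=[46, 38] -> max=46
step 13: append 3 -> window=[38, 3] -> max=38
step 14: append 26 -> window=[3, 26] -> max=26
step 15: append 35 -> window=[26, 35] -> max=35
step 16: append 30 -> window=[35, 30] -> max=35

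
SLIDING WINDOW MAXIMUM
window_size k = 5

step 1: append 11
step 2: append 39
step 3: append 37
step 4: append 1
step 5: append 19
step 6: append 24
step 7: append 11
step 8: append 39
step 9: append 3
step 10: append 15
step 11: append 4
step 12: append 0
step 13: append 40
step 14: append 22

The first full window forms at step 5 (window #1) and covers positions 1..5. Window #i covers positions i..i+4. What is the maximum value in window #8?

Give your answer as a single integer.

Answer: 39

Derivation:
step 1: append 11 -> window=[11] (not full yet)
step 2: append 39 -> window=[11, 39] (not full yet)
step 3: append 37 -> window=[11, 39, 37] (not full yet)
step 4: append 1 -> window=[11, 39, 37, 1] (not full yet)
step 5: append 19 -> window=[11, 39, 37, 1, 19] -> max=39
step 6: append 24 -> window=[39, 37, 1, 19, 24] -> max=39
step 7: append 11 -> window=[37, 1, 19, 24, 11] -> max=37
step 8: append 39 -> window=[1, 19, 24, 11, 39] -> max=39
step 9: append 3 -> window=[19, 24, 11, 39, 3] -> max=39
step 10: append 15 -> window=[24, 11, 39, 3, 15] -> max=39
step 11: append 4 -> window=[11, 39, 3, 15, 4] -> max=39
step 12: append 0 -> window=[39, 3, 15, 4, 0] -> max=39
Window #8 max = 39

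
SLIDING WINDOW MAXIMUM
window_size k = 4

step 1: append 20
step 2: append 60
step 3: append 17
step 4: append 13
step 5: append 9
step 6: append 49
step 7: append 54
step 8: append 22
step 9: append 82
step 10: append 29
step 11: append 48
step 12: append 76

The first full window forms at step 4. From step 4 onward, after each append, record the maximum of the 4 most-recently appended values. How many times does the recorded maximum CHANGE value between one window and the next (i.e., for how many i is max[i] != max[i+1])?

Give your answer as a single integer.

step 1: append 20 -> window=[20] (not full yet)
step 2: append 60 -> window=[20, 60] (not full yet)
step 3: append 17 -> window=[20, 60, 17] (not full yet)
step 4: append 13 -> window=[20, 60, 17, 13] -> max=60
step 5: append 9 -> window=[60, 17, 13, 9] -> max=60
step 6: append 49 -> window=[17, 13, 9, 49] -> max=49
step 7: append 54 -> window=[13, 9, 49, 54] -> max=54
step 8: append 22 -> window=[9, 49, 54, 22] -> max=54
step 9: append 82 -> window=[49, 54, 22, 82] -> max=82
step 10: append 29 -> window=[54, 22, 82, 29] -> max=82
step 11: append 48 -> window=[22, 82, 29, 48] -> max=82
step 12: append 76 -> window=[82, 29, 48, 76] -> max=82
Recorded maximums: 60 60 49 54 54 82 82 82 82
Changes between consecutive maximums: 3

Answer: 3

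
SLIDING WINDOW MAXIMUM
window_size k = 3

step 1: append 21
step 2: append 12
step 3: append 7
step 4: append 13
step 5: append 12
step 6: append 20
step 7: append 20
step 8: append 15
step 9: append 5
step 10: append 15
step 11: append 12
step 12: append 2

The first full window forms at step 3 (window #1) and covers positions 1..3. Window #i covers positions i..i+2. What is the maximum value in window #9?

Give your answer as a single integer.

Answer: 15

Derivation:
step 1: append 21 -> window=[21] (not full yet)
step 2: append 12 -> window=[21, 12] (not full yet)
step 3: append 7 -> window=[21, 12, 7] -> max=21
step 4: append 13 -> window=[12, 7, 13] -> max=13
step 5: append 12 -> window=[7, 13, 12] -> max=13
step 6: append 20 -> window=[13, 12, 20] -> max=20
step 7: append 20 -> window=[12, 20, 20] -> max=20
step 8: append 15 -> window=[20, 20, 15] -> max=20
step 9: append 5 -> window=[20, 15, 5] -> max=20
step 10: append 15 -> window=[15, 5, 15] -> max=15
step 11: append 12 -> window=[5, 15, 12] -> max=15
Window #9 max = 15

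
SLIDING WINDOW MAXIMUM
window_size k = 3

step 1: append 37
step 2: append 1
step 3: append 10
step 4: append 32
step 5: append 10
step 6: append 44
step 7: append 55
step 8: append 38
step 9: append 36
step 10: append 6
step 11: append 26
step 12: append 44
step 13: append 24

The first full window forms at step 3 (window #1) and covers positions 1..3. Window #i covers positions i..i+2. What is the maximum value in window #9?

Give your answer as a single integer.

step 1: append 37 -> window=[37] (not full yet)
step 2: append 1 -> window=[37, 1] (not full yet)
step 3: append 10 -> window=[37, 1, 10] -> max=37
step 4: append 32 -> window=[1, 10, 32] -> max=32
step 5: append 10 -> window=[10, 32, 10] -> max=32
step 6: append 44 -> window=[32, 10, 44] -> max=44
step 7: append 55 -> window=[10, 44, 55] -> max=55
step 8: append 38 -> window=[44, 55, 38] -> max=55
step 9: append 36 -> window=[55, 38, 36] -> max=55
step 10: append 6 -> window=[38, 36, 6] -> max=38
step 11: append 26 -> window=[36, 6, 26] -> max=36
Window #9 max = 36

Answer: 36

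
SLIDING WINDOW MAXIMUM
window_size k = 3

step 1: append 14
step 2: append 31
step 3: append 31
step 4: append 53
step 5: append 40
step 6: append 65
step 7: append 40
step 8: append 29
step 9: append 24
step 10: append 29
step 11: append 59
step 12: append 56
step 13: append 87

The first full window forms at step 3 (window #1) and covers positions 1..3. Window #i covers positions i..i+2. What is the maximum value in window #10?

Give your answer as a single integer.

step 1: append 14 -> window=[14] (not full yet)
step 2: append 31 -> window=[14, 31] (not full yet)
step 3: append 31 -> window=[14, 31, 31] -> max=31
step 4: append 53 -> window=[31, 31, 53] -> max=53
step 5: append 40 -> window=[31, 53, 40] -> max=53
step 6: append 65 -> window=[53, 40, 65] -> max=65
step 7: append 40 -> window=[40, 65, 40] -> max=65
step 8: append 29 -> window=[65, 40, 29] -> max=65
step 9: append 24 -> window=[40, 29, 24] -> max=40
step 10: append 29 -> window=[29, 24, 29] -> max=29
step 11: append 59 -> window=[24, 29, 59] -> max=59
step 12: append 56 -> window=[29, 59, 56] -> max=59
Window #10 max = 59

Answer: 59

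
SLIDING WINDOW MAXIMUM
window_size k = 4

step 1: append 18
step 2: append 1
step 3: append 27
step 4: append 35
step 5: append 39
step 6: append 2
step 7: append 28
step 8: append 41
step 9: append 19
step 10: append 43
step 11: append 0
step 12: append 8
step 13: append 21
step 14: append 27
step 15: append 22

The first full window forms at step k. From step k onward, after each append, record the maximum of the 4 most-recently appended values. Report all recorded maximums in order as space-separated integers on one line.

Answer: 35 39 39 39 41 41 43 43 43 43 27 27

Derivation:
step 1: append 18 -> window=[18] (not full yet)
step 2: append 1 -> window=[18, 1] (not full yet)
step 3: append 27 -> window=[18, 1, 27] (not full yet)
step 4: append 35 -> window=[18, 1, 27, 35] -> max=35
step 5: append 39 -> window=[1, 27, 35, 39] -> max=39
step 6: append 2 -> window=[27, 35, 39, 2] -> max=39
step 7: append 28 -> window=[35, 39, 2, 28] -> max=39
step 8: append 41 -> window=[39, 2, 28, 41] -> max=41
step 9: append 19 -> window=[2, 28, 41, 19] -> max=41
step 10: append 43 -> window=[28, 41, 19, 43] -> max=43
step 11: append 0 -> window=[41, 19, 43, 0] -> max=43
step 12: append 8 -> window=[19, 43, 0, 8] -> max=43
step 13: append 21 -> window=[43, 0, 8, 21] -> max=43
step 14: append 27 -> window=[0, 8, 21, 27] -> max=27
step 15: append 22 -> window=[8, 21, 27, 22] -> max=27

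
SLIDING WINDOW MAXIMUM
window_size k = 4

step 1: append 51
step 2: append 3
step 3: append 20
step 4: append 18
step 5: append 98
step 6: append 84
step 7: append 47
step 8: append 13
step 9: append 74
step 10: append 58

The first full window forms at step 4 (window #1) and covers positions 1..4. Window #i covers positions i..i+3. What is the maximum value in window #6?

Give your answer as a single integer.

step 1: append 51 -> window=[51] (not full yet)
step 2: append 3 -> window=[51, 3] (not full yet)
step 3: append 20 -> window=[51, 3, 20] (not full yet)
step 4: append 18 -> window=[51, 3, 20, 18] -> max=51
step 5: append 98 -> window=[3, 20, 18, 98] -> max=98
step 6: append 84 -> window=[20, 18, 98, 84] -> max=98
step 7: append 47 -> window=[18, 98, 84, 47] -> max=98
step 8: append 13 -> window=[98, 84, 47, 13] -> max=98
step 9: append 74 -> window=[84, 47, 13, 74] -> max=84
Window #6 max = 84

Answer: 84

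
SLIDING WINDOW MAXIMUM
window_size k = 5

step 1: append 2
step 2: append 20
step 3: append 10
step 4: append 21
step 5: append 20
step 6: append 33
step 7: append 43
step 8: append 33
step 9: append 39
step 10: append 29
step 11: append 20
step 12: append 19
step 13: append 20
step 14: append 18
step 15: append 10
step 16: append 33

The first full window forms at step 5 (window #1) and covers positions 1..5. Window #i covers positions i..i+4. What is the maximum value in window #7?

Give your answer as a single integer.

step 1: append 2 -> window=[2] (not full yet)
step 2: append 20 -> window=[2, 20] (not full yet)
step 3: append 10 -> window=[2, 20, 10] (not full yet)
step 4: append 21 -> window=[2, 20, 10, 21] (not full yet)
step 5: append 20 -> window=[2, 20, 10, 21, 20] -> max=21
step 6: append 33 -> window=[20, 10, 21, 20, 33] -> max=33
step 7: append 43 -> window=[10, 21, 20, 33, 43] -> max=43
step 8: append 33 -> window=[21, 20, 33, 43, 33] -> max=43
step 9: append 39 -> window=[20, 33, 43, 33, 39] -> max=43
step 10: append 29 -> window=[33, 43, 33, 39, 29] -> max=43
step 11: append 20 -> window=[43, 33, 39, 29, 20] -> max=43
Window #7 max = 43

Answer: 43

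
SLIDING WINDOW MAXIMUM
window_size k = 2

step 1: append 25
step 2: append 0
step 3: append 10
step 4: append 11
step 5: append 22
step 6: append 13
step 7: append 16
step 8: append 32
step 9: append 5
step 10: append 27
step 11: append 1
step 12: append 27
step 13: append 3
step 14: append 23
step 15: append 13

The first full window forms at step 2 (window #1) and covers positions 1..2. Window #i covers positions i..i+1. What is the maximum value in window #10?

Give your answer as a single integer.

step 1: append 25 -> window=[25] (not full yet)
step 2: append 0 -> window=[25, 0] -> max=25
step 3: append 10 -> window=[0, 10] -> max=10
step 4: append 11 -> window=[10, 11] -> max=11
step 5: append 22 -> window=[11, 22] -> max=22
step 6: append 13 -> window=[22, 13] -> max=22
step 7: append 16 -> window=[13, 16] -> max=16
step 8: append 32 -> window=[16, 32] -> max=32
step 9: append 5 -> window=[32, 5] -> max=32
step 10: append 27 -> window=[5, 27] -> max=27
step 11: append 1 -> window=[27, 1] -> max=27
Window #10 max = 27

Answer: 27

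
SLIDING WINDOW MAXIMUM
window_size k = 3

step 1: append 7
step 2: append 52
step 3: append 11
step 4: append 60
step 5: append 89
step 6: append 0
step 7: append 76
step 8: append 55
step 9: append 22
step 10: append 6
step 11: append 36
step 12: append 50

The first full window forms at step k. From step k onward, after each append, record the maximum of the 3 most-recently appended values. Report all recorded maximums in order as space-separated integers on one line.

step 1: append 7 -> window=[7] (not full yet)
step 2: append 52 -> window=[7, 52] (not full yet)
step 3: append 11 -> window=[7, 52, 11] -> max=52
step 4: append 60 -> window=[52, 11, 60] -> max=60
step 5: append 89 -> window=[11, 60, 89] -> max=89
step 6: append 0 -> window=[60, 89, 0] -> max=89
step 7: append 76 -> window=[89, 0, 76] -> max=89
step 8: append 55 -> window=[0, 76, 55] -> max=76
step 9: append 22 -> window=[76, 55, 22] -> max=76
step 10: append 6 -> window=[55, 22, 6] -> max=55
step 11: append 36 -> window=[22, 6, 36] -> max=36
step 12: append 50 -> window=[6, 36, 50] -> max=50

Answer: 52 60 89 89 89 76 76 55 36 50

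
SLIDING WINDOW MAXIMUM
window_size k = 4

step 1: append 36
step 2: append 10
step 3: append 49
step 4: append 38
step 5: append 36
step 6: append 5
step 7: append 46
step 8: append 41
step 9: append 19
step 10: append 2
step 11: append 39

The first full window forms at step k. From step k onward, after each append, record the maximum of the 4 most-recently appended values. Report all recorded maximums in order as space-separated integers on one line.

step 1: append 36 -> window=[36] (not full yet)
step 2: append 10 -> window=[36, 10] (not full yet)
step 3: append 49 -> window=[36, 10, 49] (not full yet)
step 4: append 38 -> window=[36, 10, 49, 38] -> max=49
step 5: append 36 -> window=[10, 49, 38, 36] -> max=49
step 6: append 5 -> window=[49, 38, 36, 5] -> max=49
step 7: append 46 -> window=[38, 36, 5, 46] -> max=46
step 8: append 41 -> window=[36, 5, 46, 41] -> max=46
step 9: append 19 -> window=[5, 46, 41, 19] -> max=46
step 10: append 2 -> window=[46, 41, 19, 2] -> max=46
step 11: append 39 -> window=[41, 19, 2, 39] -> max=41

Answer: 49 49 49 46 46 46 46 41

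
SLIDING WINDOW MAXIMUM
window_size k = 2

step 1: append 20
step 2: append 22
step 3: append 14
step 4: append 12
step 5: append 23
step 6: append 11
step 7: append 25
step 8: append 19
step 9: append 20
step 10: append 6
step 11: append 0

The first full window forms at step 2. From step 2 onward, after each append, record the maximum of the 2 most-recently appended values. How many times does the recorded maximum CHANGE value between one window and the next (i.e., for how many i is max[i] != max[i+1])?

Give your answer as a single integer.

step 1: append 20 -> window=[20] (not full yet)
step 2: append 22 -> window=[20, 22] -> max=22
step 3: append 14 -> window=[22, 14] -> max=22
step 4: append 12 -> window=[14, 12] -> max=14
step 5: append 23 -> window=[12, 23] -> max=23
step 6: append 11 -> window=[23, 11] -> max=23
step 7: append 25 -> window=[11, 25] -> max=25
step 8: append 19 -> window=[25, 19] -> max=25
step 9: append 20 -> window=[19, 20] -> max=20
step 10: append 6 -> window=[20, 6] -> max=20
step 11: append 0 -> window=[6, 0] -> max=6
Recorded maximums: 22 22 14 23 23 25 25 20 20 6
Changes between consecutive maximums: 5

Answer: 5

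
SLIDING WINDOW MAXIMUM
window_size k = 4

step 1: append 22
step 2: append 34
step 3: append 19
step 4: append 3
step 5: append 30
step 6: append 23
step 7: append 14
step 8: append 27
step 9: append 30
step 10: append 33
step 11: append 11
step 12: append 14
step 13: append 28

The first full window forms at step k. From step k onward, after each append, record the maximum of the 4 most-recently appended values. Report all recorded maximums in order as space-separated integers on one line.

step 1: append 22 -> window=[22] (not full yet)
step 2: append 34 -> window=[22, 34] (not full yet)
step 3: append 19 -> window=[22, 34, 19] (not full yet)
step 4: append 3 -> window=[22, 34, 19, 3] -> max=34
step 5: append 30 -> window=[34, 19, 3, 30] -> max=34
step 6: append 23 -> window=[19, 3, 30, 23] -> max=30
step 7: append 14 -> window=[3, 30, 23, 14] -> max=30
step 8: append 27 -> window=[30, 23, 14, 27] -> max=30
step 9: append 30 -> window=[23, 14, 27, 30] -> max=30
step 10: append 33 -> window=[14, 27, 30, 33] -> max=33
step 11: append 11 -> window=[27, 30, 33, 11] -> max=33
step 12: append 14 -> window=[30, 33, 11, 14] -> max=33
step 13: append 28 -> window=[33, 11, 14, 28] -> max=33

Answer: 34 34 30 30 30 30 33 33 33 33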